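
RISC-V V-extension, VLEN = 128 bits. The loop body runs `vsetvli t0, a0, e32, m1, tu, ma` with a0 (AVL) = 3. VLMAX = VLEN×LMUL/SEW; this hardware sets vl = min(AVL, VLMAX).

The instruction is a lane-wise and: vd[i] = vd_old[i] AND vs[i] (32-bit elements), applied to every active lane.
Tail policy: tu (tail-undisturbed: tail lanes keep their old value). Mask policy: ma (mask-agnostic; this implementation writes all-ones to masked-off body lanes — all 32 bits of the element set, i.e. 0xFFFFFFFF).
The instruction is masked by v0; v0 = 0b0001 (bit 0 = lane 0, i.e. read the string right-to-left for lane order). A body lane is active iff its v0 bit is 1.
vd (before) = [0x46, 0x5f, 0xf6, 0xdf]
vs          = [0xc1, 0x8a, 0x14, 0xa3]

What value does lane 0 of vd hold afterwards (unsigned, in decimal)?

VLMAX = (128 × 1) / 32 = 4 lanes
vl = min(AVL, VLMAX) = min(3, 4) = 3
lane  0: and(0x46,0xc1) ⇒ 0x40
lane  1: mask-off/ones ⇒ 0xffffffff
lane  2: mask-off/ones ⇒ 0xffffffff
lane  3: tail/keep ⇒ 0xdf

vd[0] = 64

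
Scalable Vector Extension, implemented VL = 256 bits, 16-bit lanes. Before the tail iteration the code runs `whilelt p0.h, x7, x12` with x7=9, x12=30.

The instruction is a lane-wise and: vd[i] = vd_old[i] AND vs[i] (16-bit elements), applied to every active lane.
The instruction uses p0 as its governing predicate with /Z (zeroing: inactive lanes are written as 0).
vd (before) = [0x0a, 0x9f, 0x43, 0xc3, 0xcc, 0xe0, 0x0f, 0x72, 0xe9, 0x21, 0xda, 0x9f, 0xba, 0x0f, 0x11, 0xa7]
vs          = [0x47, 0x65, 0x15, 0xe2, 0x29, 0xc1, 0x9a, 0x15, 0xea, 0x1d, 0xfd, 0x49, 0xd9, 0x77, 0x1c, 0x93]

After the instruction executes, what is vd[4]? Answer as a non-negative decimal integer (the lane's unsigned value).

vd[4] = 8

register lanes = 256/16 = 16
whilelt: lane j active iff 9+j < 30 → j < 21 → 16 active
[0] and(0x0a,0x47) = 0x02
[1] and(0x9f,0x65) = 0x05
[2] and(0x43,0x15) = 0x01
[3] and(0xc3,0xe2) = 0xc2
[4] and(0xcc,0x29) = 0x08
[5] and(0xe0,0xc1) = 0xc0
[6] and(0x0f,0x9a) = 0x0a
[7] and(0x72,0x15) = 0x10
[8] and(0xe9,0xea) = 0xe8
[9] and(0x21,0x1d) = 0x01
[10] and(0xda,0xfd) = 0xd8
[11] and(0x9f,0x49) = 0x09
[12] and(0xba,0xd9) = 0x98
[13] and(0x0f,0x77) = 0x07
[14] and(0x11,0x1c) = 0x10
[15] and(0xa7,0x93) = 0x83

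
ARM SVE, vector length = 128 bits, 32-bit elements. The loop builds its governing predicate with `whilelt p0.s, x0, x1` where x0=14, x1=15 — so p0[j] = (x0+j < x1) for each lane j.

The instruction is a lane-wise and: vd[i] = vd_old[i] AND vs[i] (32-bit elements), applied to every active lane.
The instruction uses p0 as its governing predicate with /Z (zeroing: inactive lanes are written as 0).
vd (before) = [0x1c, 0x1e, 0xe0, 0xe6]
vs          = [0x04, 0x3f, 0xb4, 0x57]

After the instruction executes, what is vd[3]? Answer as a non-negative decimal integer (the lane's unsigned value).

128-bit reg / 32-bit elem → 4 lanes
whilelt: lane j active iff 14+j < 15 → j < 1 → 1 active
lane  0: and(0x1c,0x04) ⇒ 0x04
lane  1: tail/zero ⇒ 0x00
lane  2: tail/zero ⇒ 0x00
lane  3: tail/zero ⇒ 0x00

vd[3] = 0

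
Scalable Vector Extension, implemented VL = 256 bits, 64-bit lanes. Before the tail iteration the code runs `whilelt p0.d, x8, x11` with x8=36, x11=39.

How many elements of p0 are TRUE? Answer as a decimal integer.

256-bit reg / 64-bit elem → 4 lanes
p0[j] = (36+j < 39); true for j=0..2 → 3 lanes set

vl = 3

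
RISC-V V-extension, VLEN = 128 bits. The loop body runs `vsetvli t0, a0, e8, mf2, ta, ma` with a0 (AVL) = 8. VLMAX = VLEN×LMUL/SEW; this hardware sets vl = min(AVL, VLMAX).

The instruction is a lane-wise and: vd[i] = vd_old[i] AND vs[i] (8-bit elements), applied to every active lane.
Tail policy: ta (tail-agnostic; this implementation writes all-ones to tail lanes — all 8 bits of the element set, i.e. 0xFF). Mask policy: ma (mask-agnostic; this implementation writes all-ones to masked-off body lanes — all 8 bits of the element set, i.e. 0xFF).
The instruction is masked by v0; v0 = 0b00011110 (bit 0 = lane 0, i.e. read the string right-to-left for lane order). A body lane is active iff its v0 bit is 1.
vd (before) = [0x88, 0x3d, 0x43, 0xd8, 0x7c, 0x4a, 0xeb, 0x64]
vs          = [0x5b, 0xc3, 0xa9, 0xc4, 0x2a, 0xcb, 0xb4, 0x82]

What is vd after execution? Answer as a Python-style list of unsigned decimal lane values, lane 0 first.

vd = [255, 1, 1, 192, 40, 255, 255, 255]

VLMAX = (128 × 1/2) / 8 = 8 lanes
AVL=8 ≤ VLMAX=8, so vl = 8
vd[0] mask-off/ones -> 0xff
vd[1] and(0x3d,0xc3) -> 0x01
vd[2] and(0x43,0xa9) -> 0x01
vd[3] and(0xd8,0xc4) -> 0xc0
vd[4] and(0x7c,0x2a) -> 0x28
vd[5] mask-off/ones -> 0xff
vd[6] mask-off/ones -> 0xff
vd[7] mask-off/ones -> 0xff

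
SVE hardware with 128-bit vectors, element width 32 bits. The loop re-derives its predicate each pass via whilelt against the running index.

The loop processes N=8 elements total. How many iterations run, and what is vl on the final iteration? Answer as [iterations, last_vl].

[iterations, last_vl] = [2, 4]

128-bit reg / 32-bit elem → 4 lanes
N=8: ⌈8/4⌉ = 2 iters; last vl = 8 − 1×4 = 4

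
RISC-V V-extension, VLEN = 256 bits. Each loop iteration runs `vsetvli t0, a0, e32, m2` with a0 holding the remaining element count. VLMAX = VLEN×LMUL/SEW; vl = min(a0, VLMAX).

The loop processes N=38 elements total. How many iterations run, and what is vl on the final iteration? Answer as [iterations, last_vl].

lanes per group: 256·2/32 = 16
38 elements at 16/iter → 3 passes, remainder 6 on the last

[iterations, last_vl] = [3, 6]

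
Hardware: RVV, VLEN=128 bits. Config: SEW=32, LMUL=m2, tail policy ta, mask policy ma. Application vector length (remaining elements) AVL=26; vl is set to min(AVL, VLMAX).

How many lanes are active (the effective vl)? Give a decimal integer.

vl = 8

lanes per group: 128·2/32 = 8
vl ← min(26, 8) = 8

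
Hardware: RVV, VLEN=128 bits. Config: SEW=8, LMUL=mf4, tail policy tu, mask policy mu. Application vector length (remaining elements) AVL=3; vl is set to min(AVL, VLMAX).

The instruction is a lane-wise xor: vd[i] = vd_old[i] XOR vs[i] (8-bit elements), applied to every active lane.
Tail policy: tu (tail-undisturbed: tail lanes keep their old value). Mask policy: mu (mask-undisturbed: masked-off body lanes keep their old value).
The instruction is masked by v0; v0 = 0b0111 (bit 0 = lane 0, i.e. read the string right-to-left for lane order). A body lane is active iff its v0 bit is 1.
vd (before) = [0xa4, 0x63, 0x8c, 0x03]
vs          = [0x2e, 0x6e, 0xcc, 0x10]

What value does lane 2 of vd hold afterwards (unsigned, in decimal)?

lanes per group: 128·1/4/8 = 4
vl = min(AVL, VLMAX) = min(3, 4) = 3
[0] xor(0xa4,0x2e) = 0x8a
[1] xor(0x63,0x6e) = 0x0d
[2] xor(0x8c,0xcc) = 0x40
[3] tail/keep = 0x03

vd[2] = 64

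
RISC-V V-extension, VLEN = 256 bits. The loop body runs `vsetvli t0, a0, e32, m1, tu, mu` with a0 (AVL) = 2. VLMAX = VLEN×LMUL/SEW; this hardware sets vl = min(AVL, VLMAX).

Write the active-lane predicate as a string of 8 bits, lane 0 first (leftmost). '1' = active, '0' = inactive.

predicate = 11000000

VLMAX = (256 × 1) / 32 = 8 lanes
vl ← min(2, 8) = 2
bits (lane 0 leftmost): 11000000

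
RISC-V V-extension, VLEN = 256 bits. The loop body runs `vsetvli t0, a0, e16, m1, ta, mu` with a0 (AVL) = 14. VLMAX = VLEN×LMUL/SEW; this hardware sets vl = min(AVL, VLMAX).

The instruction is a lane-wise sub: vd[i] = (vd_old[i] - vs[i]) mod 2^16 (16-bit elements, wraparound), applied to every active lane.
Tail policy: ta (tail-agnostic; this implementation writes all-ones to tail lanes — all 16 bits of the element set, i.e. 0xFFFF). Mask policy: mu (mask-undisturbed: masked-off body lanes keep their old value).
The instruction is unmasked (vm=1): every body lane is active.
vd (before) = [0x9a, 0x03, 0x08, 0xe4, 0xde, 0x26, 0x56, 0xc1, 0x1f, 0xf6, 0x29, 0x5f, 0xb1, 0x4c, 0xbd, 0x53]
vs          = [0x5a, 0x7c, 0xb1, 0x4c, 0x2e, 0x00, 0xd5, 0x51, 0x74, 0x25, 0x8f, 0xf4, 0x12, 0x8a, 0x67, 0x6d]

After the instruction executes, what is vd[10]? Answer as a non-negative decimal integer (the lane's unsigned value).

vd[10] = 65434

VLMAX = VLEN×LMUL/SEW = 256×1/16 = 16
AVL=14 ≤ VLMAX=16, so vl = 14
  i=0: sub(0x9a,0x5a) → 64
  i=1: sub(0x03,0x7c) → 65415
  i=2: sub(0x08,0xb1) → 65367
  i=3: sub(0xe4,0x4c) → 152
  i=4: sub(0xde,0x2e) → 176
  i=5: sub(0x26,0x00) → 38
  i=6: sub(0x56,0xd5) → 65409
  i=7: sub(0xc1,0x51) → 112
  i=8: sub(0x1f,0x74) → 65451
  i=9: sub(0xf6,0x25) → 209
  i=10: sub(0x29,0x8f) → 65434
  i=11: sub(0x5f,0xf4) → 65387
  i=12: sub(0xb1,0x12) → 159
  i=13: sub(0x4c,0x8a) → 65474
  i=14: tail/ones → 65535
  i=15: tail/ones → 65535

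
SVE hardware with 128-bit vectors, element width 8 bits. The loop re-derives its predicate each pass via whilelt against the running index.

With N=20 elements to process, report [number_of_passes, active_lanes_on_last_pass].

[iterations, last_vl] = [2, 4]

register lanes = 128/8 = 16
N=20: ⌈20/16⌉ = 2 iters; last vl = 20 − 1×16 = 4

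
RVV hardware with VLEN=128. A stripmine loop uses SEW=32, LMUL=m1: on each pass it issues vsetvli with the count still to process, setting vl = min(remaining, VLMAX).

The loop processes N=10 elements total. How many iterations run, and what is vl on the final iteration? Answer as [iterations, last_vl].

[iterations, last_vl] = [3, 2]

VLMAX = VLEN×LMUL/SEW = 128×1/32 = 4
iterations = ceil(10/4) = 3; final-pass vl = 2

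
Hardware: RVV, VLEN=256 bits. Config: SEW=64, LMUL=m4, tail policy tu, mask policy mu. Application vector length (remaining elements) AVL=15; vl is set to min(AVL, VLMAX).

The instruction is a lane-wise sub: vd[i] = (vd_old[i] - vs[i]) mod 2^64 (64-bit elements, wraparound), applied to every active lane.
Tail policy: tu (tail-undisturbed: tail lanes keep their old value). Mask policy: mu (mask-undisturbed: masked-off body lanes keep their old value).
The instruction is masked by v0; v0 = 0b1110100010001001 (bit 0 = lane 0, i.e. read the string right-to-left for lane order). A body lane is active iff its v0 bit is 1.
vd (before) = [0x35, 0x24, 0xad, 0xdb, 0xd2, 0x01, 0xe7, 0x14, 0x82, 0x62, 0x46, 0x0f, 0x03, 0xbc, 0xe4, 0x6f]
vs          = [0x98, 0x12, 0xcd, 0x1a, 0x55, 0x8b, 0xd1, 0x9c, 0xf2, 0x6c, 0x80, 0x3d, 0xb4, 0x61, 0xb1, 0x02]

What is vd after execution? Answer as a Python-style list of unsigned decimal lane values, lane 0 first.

VLMAX = VLEN×LMUL/SEW = 256×4/64 = 16
vl ← min(15, 16) = 15
vd[0] sub(0x35,0x98) -> 0xffffffffffffff9d
vd[1] mask-off/keep -> 0x24
vd[2] mask-off/keep -> 0xad
vd[3] sub(0xdb,0x1a) -> 0xc1
vd[4] mask-off/keep -> 0xd2
vd[5] mask-off/keep -> 0x01
vd[6] mask-off/keep -> 0xe7
vd[7] sub(0x14,0x9c) -> 0xffffffffffffff78
vd[8] mask-off/keep -> 0x82
vd[9] mask-off/keep -> 0x62
vd[10] mask-off/keep -> 0x46
vd[11] sub(0x0f,0x3d) -> 0xffffffffffffffd2
vd[12] mask-off/keep -> 0x03
vd[13] sub(0xbc,0x61) -> 0x5b
vd[14] sub(0xe4,0xb1) -> 0x33
vd[15] tail/keep -> 0x6f

vd = [18446744073709551517, 36, 173, 193, 210, 1, 231, 18446744073709551480, 130, 98, 70, 18446744073709551570, 3, 91, 51, 111]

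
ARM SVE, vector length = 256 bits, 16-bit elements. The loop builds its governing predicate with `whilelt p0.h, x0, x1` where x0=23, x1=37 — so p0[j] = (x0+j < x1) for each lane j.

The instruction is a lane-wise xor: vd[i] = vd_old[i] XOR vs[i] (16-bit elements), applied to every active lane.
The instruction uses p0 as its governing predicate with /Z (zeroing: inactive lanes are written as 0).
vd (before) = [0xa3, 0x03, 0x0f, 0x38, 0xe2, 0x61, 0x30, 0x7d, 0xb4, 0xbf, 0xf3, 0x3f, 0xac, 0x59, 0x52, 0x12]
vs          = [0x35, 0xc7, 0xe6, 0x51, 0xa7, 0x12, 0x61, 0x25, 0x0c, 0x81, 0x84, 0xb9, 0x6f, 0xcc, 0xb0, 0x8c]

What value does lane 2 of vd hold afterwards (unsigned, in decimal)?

vd[2] = 233

register lanes = 256/16 = 16
active while 23+j < 37, i.e. j ∈ [0,14) capped at 16 ⇒ 14
lane  0: xor(0xa3,0x35) ⇒ 0x96
lane  1: xor(0x03,0xc7) ⇒ 0xc4
lane  2: xor(0x0f,0xe6) ⇒ 0xe9
lane  3: xor(0x38,0x51) ⇒ 0x69
lane  4: xor(0xe2,0xa7) ⇒ 0x45
lane  5: xor(0x61,0x12) ⇒ 0x73
lane  6: xor(0x30,0x61) ⇒ 0x51
lane  7: xor(0x7d,0x25) ⇒ 0x58
lane  8: xor(0xb4,0x0c) ⇒ 0xb8
lane  9: xor(0xbf,0x81) ⇒ 0x3e
lane 10: xor(0xf3,0x84) ⇒ 0x77
lane 11: xor(0x3f,0xb9) ⇒ 0x86
lane 12: xor(0xac,0x6f) ⇒ 0xc3
lane 13: xor(0x59,0xcc) ⇒ 0x95
lane 14: tail/zero ⇒ 0x00
lane 15: tail/zero ⇒ 0x00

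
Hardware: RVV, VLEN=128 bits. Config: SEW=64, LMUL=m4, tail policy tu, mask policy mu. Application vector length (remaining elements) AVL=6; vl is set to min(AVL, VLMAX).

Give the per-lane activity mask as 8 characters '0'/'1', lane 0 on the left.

VLMAX = VLEN×LMUL/SEW = 128×4/64 = 8
vl = min(AVL, VLMAX) = min(6, 8) = 6
bits (lane 0 leftmost): 11111100

predicate = 11111100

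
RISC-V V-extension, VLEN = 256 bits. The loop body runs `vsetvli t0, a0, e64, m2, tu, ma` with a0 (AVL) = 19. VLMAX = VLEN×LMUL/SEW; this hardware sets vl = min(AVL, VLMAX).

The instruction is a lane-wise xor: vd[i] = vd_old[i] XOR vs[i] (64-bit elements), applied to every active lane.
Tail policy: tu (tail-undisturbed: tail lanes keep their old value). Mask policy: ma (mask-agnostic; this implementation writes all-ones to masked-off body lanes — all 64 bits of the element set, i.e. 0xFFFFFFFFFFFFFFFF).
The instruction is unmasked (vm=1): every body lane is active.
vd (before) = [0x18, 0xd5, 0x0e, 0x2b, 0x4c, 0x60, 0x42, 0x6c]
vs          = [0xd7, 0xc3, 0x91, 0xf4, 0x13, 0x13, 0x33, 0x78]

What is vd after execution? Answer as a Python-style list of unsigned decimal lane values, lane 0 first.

vd = [207, 22, 159, 223, 95, 115, 113, 20]

VLMAX = VLEN×LMUL/SEW = 256×2/64 = 8
AVL=19 > VLMAX=8, so vl = 8
lane  0: xor(0x18,0xd7) ⇒ 0xcf
lane  1: xor(0xd5,0xc3) ⇒ 0x16
lane  2: xor(0x0e,0x91) ⇒ 0x9f
lane  3: xor(0x2b,0xf4) ⇒ 0xdf
lane  4: xor(0x4c,0x13) ⇒ 0x5f
lane  5: xor(0x60,0x13) ⇒ 0x73
lane  6: xor(0x42,0x33) ⇒ 0x71
lane  7: xor(0x6c,0x78) ⇒ 0x14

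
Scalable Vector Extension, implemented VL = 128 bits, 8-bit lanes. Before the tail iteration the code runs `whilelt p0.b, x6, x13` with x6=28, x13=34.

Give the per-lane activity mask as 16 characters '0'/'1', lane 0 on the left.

128-bit reg / 8-bit elem → 16 lanes
active while 28+j < 34, i.e. j ∈ [0,6) capped at 16 ⇒ 6
bits (lane 0 leftmost): 1111110000000000

predicate = 1111110000000000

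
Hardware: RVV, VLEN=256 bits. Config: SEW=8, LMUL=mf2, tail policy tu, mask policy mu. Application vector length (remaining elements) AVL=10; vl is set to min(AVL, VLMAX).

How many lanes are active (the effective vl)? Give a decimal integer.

vl = 10

VLMAX = VLEN×LMUL/SEW = 256×1/2/8 = 16
AVL=10 ≤ VLMAX=16, so vl = 10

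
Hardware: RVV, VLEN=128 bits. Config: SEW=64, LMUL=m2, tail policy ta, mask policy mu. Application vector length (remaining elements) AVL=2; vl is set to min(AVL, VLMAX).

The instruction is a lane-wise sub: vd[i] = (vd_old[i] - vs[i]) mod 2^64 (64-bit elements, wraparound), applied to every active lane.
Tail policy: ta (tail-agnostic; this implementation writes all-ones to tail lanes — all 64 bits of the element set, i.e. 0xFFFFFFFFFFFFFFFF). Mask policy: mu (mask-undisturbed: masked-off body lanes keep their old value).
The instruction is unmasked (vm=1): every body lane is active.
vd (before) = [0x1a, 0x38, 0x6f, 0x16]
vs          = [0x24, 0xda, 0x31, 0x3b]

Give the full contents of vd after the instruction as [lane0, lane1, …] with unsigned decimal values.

vd = [18446744073709551606, 18446744073709551454, 18446744073709551615, 18446744073709551615]

VLMAX = (128 × 2) / 64 = 4 lanes
vl ← min(2, 4) = 2
vd[0] sub(0x1a,0x24) -> 0xfffffffffffffff6
vd[1] sub(0x38,0xda) -> 0xffffffffffffff5e
vd[2] tail/ones -> 0xffffffffffffffff
vd[3] tail/ones -> 0xffffffffffffffff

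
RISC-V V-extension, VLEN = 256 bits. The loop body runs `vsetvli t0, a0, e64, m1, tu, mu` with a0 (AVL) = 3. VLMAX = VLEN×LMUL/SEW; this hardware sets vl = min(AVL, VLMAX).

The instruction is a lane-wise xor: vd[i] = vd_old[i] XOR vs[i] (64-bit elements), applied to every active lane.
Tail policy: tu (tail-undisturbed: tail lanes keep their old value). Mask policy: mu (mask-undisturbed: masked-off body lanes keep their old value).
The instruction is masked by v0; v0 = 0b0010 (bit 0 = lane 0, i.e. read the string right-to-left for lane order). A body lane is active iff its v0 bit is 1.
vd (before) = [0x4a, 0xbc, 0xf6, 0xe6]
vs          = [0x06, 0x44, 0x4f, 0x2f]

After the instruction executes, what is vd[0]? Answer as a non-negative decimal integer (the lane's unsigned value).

vd[0] = 74

lanes per group: 256·1/64 = 4
vl = min(AVL, VLMAX) = min(3, 4) = 3
[0] mask-off/keep = 0x4a
[1] xor(0xbc,0x44) = 0xf8
[2] mask-off/keep = 0xf6
[3] tail/keep = 0xe6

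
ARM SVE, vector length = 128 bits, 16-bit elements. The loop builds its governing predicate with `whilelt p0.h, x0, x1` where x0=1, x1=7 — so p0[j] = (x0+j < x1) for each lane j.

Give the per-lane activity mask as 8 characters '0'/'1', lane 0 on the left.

predicate = 11111100

register lanes = 128/16 = 8
p0[j] = (1+j < 7); true for j=0..5 → 6 lanes set
bits (lane 0 leftmost): 11111100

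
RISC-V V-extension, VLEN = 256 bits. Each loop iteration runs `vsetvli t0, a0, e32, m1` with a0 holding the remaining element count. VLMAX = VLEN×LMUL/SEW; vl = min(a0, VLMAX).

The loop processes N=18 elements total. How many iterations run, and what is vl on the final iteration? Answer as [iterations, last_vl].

[iterations, last_vl] = [3, 2]

VLMAX = (256 × 1) / 32 = 8 lanes
18 elements at 8/iter → 3 passes, remainder 2 on the last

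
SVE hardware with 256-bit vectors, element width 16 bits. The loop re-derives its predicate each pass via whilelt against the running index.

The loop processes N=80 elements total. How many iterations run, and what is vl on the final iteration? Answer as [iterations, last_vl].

register lanes = 256/16 = 16
iterations = ceil(80/16) = 5; final-pass vl = 16

[iterations, last_vl] = [5, 16]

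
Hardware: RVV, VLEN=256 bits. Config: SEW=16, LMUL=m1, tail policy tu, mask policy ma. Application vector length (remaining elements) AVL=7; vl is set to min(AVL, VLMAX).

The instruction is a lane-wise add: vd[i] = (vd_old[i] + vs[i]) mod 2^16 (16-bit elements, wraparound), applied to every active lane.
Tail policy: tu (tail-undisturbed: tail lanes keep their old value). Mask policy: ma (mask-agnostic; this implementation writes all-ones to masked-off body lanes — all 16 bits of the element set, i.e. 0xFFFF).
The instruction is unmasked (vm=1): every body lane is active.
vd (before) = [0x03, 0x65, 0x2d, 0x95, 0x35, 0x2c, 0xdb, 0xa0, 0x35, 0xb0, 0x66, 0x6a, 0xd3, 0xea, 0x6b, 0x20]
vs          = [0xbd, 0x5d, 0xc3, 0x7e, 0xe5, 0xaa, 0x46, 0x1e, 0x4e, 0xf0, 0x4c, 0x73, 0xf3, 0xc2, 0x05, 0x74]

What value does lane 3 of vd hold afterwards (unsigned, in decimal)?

VLMAX = VLEN×LMUL/SEW = 256×1/16 = 16
AVL=7 ≤ VLMAX=16, so vl = 7
  i=0: add(0x03,0xbd) → 192
  i=1: add(0x65,0x5d) → 194
  i=2: add(0x2d,0xc3) → 240
  i=3: add(0x95,0x7e) → 275
  i=4: add(0x35,0xe5) → 282
  i=5: add(0x2c,0xaa) → 214
  i=6: add(0xdb,0x46) → 289
  i=7: tail/keep → 160
  i=8: tail/keep → 53
  i=9: tail/keep → 176
  i=10: tail/keep → 102
  i=11: tail/keep → 106
  i=12: tail/keep → 211
  i=13: tail/keep → 234
  i=14: tail/keep → 107
  i=15: tail/keep → 32

vd[3] = 275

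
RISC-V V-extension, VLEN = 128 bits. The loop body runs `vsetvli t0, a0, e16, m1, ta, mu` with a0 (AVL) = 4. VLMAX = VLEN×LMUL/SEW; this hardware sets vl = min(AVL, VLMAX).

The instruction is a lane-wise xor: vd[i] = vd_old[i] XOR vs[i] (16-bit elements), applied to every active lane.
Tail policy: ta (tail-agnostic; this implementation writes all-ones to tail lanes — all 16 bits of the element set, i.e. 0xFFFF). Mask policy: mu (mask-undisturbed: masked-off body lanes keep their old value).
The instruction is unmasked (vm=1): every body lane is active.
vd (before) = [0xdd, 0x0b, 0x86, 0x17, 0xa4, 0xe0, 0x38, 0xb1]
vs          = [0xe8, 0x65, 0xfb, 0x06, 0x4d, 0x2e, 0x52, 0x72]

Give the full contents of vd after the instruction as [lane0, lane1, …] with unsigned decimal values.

lanes per group: 128·1/16 = 8
vl = min(AVL, VLMAX) = min(4, 8) = 4
  i=0: xor(0xdd,0xe8) → 53
  i=1: xor(0x0b,0x65) → 110
  i=2: xor(0x86,0xfb) → 125
  i=3: xor(0x17,0x06) → 17
  i=4: tail/ones → 65535
  i=5: tail/ones → 65535
  i=6: tail/ones → 65535
  i=7: tail/ones → 65535

vd = [53, 110, 125, 17, 65535, 65535, 65535, 65535]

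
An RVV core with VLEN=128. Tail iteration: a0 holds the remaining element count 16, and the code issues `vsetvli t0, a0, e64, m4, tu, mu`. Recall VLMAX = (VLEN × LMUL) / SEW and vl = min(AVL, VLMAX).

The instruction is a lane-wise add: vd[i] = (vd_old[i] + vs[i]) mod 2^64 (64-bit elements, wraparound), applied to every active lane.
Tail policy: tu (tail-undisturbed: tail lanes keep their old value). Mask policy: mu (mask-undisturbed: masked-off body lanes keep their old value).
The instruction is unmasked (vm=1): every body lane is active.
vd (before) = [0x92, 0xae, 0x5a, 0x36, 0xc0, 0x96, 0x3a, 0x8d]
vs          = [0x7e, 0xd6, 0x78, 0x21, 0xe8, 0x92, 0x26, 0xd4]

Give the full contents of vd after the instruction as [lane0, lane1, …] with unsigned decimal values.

vd = [272, 388, 210, 87, 424, 296, 96, 353]

VLMAX = (128 × 4) / 64 = 8 lanes
AVL=16 > VLMAX=8, so vl = 8
vd[0] add(0x92,0x7e) -> 0x110
vd[1] add(0xae,0xd6) -> 0x184
vd[2] add(0x5a,0x78) -> 0xd2
vd[3] add(0x36,0x21) -> 0x57
vd[4] add(0xc0,0xe8) -> 0x1a8
vd[5] add(0x96,0x92) -> 0x128
vd[6] add(0x3a,0x26) -> 0x60
vd[7] add(0x8d,0xd4) -> 0x161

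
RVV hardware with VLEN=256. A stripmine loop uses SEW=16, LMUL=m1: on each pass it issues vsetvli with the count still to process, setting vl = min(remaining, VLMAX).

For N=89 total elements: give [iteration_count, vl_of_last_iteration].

[iterations, last_vl] = [6, 9]

VLMAX = (256 × 1) / 16 = 16 lanes
iterations = ceil(89/16) = 6; final-pass vl = 9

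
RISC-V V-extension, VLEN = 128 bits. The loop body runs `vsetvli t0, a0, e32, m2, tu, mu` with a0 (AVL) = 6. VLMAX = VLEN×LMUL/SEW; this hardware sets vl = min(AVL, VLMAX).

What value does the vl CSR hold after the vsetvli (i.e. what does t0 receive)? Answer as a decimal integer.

vl = 6

lanes per group: 128·2/32 = 8
AVL=6 ≤ VLMAX=8, so vl = 6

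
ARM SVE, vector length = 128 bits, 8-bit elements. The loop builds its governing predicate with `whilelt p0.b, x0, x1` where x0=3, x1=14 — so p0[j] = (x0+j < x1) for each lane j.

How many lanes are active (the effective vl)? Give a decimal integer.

lane count: 128 div 8 = 16
p0[j] = (3+j < 14); true for j=0..10 → 11 lanes set

vl = 11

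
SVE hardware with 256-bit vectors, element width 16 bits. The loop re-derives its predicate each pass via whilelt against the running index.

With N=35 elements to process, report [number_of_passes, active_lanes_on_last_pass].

[iterations, last_vl] = [3, 3]

lane count: 256 div 16 = 16
iterations = ceil(35/16) = 3; final-pass vl = 3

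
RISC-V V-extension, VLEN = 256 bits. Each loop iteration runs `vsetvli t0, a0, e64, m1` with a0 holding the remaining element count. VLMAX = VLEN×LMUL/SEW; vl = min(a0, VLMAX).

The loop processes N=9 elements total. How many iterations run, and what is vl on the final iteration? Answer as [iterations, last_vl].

[iterations, last_vl] = [3, 1]

VLMAX = VLEN×LMUL/SEW = 256×1/64 = 4
N=9: ⌈9/4⌉ = 3 iters; last vl = 9 − 2×4 = 1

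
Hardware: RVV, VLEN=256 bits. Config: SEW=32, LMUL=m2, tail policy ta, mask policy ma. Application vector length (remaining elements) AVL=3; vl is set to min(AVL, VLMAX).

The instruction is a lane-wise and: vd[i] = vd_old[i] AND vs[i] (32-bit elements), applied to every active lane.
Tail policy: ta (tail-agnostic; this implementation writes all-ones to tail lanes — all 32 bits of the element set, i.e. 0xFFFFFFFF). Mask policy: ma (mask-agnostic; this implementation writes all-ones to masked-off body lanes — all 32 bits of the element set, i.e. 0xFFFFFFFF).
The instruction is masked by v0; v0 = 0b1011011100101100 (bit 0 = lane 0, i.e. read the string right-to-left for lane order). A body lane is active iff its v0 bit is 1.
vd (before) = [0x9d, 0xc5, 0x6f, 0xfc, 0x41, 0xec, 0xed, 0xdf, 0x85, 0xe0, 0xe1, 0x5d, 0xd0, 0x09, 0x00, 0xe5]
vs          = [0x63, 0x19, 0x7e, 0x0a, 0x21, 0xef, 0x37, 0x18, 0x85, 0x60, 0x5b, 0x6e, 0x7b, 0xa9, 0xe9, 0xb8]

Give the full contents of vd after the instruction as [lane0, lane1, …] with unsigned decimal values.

vd = [4294967295, 4294967295, 110, 4294967295, 4294967295, 4294967295, 4294967295, 4294967295, 4294967295, 4294967295, 4294967295, 4294967295, 4294967295, 4294967295, 4294967295, 4294967295]

lanes per group: 256·2/32 = 16
vl ← min(3, 16) = 3
[0] mask-off/ones = 0xffffffff
[1] mask-off/ones = 0xffffffff
[2] and(0x6f,0x7e) = 0x6e
[3] tail/ones = 0xffffffff
[4] tail/ones = 0xffffffff
[5] tail/ones = 0xffffffff
[6] tail/ones = 0xffffffff
[7] tail/ones = 0xffffffff
[8] tail/ones = 0xffffffff
[9] tail/ones = 0xffffffff
[10] tail/ones = 0xffffffff
[11] tail/ones = 0xffffffff
[12] tail/ones = 0xffffffff
[13] tail/ones = 0xffffffff
[14] tail/ones = 0xffffffff
[15] tail/ones = 0xffffffff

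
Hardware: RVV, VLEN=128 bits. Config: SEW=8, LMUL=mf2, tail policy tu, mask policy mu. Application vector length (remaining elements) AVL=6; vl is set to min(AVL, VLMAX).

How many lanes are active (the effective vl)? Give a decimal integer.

vl = 6

lanes per group: 128·1/2/8 = 8
vl = min(AVL, VLMAX) = min(6, 8) = 6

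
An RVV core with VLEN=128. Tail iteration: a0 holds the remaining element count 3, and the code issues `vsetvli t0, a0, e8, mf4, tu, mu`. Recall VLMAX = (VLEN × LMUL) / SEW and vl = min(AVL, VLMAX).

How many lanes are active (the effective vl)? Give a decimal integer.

lanes per group: 128·1/4/8 = 4
vl = min(AVL, VLMAX) = min(3, 4) = 3

vl = 3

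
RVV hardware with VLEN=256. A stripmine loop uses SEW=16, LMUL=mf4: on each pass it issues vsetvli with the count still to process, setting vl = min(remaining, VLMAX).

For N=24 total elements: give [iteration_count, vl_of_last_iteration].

VLMAX = (256 × 1/4) / 16 = 4 lanes
24 elements at 4/iter → 6 passes, remainder 4 on the last

[iterations, last_vl] = [6, 4]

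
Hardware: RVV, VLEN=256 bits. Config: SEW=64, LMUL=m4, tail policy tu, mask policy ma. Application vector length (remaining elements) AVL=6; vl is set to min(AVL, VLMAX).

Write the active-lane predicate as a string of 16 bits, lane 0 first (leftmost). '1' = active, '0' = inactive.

predicate = 1111110000000000

VLMAX = (256 × 4) / 64 = 16 lanes
vl ← min(6, 16) = 6
bits (lane 0 leftmost): 1111110000000000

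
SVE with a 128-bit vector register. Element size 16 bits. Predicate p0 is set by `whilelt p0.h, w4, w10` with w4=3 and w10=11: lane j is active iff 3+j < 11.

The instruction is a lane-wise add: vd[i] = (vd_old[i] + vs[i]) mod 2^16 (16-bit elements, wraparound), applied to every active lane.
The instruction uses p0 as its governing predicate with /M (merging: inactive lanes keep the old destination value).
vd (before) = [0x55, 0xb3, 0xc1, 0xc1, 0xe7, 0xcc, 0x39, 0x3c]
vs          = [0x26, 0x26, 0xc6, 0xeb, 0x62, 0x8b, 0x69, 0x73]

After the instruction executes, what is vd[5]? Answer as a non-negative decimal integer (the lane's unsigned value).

vd[5] = 343

register lanes = 128/16 = 8
whilelt: lane j active iff 3+j < 11 → j < 8 → 8 active
[0] add(0x55,0x26) = 0x7b
[1] add(0xb3,0x26) = 0xd9
[2] add(0xc1,0xc6) = 0x187
[3] add(0xc1,0xeb) = 0x1ac
[4] add(0xe7,0x62) = 0x149
[5] add(0xcc,0x8b) = 0x157
[6] add(0x39,0x69) = 0xa2
[7] add(0x3c,0x73) = 0xaf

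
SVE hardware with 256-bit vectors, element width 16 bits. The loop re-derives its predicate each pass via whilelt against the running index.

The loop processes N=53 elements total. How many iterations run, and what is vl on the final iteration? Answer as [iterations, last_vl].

register lanes = 256/16 = 16
N=53: ⌈53/16⌉ = 4 iters; last vl = 53 − 3×16 = 5

[iterations, last_vl] = [4, 5]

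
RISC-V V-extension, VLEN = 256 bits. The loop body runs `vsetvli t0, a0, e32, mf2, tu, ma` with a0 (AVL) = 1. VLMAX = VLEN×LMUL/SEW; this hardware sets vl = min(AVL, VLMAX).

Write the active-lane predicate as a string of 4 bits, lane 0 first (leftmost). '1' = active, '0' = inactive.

VLMAX = (256 × 1/2) / 32 = 4 lanes
AVL=1 ≤ VLMAX=4, so vl = 1
bits (lane 0 leftmost): 1000

predicate = 1000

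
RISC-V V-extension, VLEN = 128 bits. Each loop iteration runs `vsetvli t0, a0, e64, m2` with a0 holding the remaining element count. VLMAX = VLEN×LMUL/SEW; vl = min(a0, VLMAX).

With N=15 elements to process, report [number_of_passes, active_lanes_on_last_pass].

[iterations, last_vl] = [4, 3]

VLMAX = VLEN×LMUL/SEW = 128×2/64 = 4
15 elements at 4/iter → 4 passes, remainder 3 on the last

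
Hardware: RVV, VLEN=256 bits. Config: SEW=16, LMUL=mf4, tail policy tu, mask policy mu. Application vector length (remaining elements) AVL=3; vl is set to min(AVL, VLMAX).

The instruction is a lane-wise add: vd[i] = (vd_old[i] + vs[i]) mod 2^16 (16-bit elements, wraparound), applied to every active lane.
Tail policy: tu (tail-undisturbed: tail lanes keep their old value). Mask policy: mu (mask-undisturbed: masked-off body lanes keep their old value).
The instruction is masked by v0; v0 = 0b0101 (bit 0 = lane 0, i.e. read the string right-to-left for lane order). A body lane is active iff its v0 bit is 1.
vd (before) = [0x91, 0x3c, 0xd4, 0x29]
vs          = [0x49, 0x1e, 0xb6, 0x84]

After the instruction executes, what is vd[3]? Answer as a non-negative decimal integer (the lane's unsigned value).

vd[3] = 41

VLMAX = VLEN×LMUL/SEW = 256×1/4/16 = 4
vl ← min(3, 4) = 3
[0] add(0x91,0x49) = 0xda
[1] mask-off/keep = 0x3c
[2] add(0xd4,0xb6) = 0x18a
[3] tail/keep = 0x29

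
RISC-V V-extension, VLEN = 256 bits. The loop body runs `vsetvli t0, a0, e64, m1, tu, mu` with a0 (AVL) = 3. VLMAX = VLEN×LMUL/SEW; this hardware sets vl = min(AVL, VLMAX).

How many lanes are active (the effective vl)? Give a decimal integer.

vl = 3

VLMAX = VLEN×LMUL/SEW = 256×1/64 = 4
vl = min(AVL, VLMAX) = min(3, 4) = 3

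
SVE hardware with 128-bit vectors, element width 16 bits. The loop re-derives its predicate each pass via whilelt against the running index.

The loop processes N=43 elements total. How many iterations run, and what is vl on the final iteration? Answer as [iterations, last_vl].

128-bit reg / 16-bit elem → 8 lanes
43 elements at 8/iter → 6 passes, remainder 3 on the last

[iterations, last_vl] = [6, 3]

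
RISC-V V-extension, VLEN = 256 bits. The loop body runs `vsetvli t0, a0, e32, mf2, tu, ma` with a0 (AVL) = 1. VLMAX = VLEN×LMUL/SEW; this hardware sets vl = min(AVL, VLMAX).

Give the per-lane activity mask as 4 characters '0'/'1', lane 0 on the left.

VLMAX = (256 × 1/2) / 32 = 4 lanes
vl ← min(1, 4) = 1
bits (lane 0 leftmost): 1000

predicate = 1000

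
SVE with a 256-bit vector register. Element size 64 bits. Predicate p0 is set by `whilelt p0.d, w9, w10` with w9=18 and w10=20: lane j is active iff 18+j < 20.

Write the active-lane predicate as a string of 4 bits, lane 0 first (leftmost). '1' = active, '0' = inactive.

lane count: 256 div 64 = 4
active while 18+j < 20, i.e. j ∈ [0,2) capped at 4 ⇒ 2
bits (lane 0 leftmost): 1100

predicate = 1100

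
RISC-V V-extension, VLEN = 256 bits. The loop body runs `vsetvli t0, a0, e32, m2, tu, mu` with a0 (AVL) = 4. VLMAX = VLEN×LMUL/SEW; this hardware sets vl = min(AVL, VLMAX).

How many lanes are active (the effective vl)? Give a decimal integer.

VLMAX = (256 × 2) / 32 = 16 lanes
vl ← min(4, 16) = 4

vl = 4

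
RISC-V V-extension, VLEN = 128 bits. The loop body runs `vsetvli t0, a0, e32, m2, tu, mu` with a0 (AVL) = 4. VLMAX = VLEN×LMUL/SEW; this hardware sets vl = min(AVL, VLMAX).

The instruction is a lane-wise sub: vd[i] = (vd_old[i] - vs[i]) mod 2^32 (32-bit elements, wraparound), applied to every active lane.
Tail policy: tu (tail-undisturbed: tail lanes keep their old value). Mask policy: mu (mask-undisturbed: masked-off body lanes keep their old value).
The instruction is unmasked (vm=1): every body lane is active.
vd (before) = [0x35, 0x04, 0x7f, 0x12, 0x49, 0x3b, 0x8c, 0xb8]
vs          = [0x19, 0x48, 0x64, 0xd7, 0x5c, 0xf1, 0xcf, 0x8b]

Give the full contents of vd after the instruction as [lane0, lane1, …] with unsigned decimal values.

vd = [28, 4294967228, 27, 4294967099, 73, 59, 140, 184]

VLMAX = (128 × 2) / 32 = 8 lanes
vl = min(AVL, VLMAX) = min(4, 8) = 4
  i=0: sub(0x35,0x19) → 28
  i=1: sub(0x04,0x48) → 4294967228
  i=2: sub(0x7f,0x64) → 27
  i=3: sub(0x12,0xd7) → 4294967099
  i=4: tail/keep → 73
  i=5: tail/keep → 59
  i=6: tail/keep → 140
  i=7: tail/keep → 184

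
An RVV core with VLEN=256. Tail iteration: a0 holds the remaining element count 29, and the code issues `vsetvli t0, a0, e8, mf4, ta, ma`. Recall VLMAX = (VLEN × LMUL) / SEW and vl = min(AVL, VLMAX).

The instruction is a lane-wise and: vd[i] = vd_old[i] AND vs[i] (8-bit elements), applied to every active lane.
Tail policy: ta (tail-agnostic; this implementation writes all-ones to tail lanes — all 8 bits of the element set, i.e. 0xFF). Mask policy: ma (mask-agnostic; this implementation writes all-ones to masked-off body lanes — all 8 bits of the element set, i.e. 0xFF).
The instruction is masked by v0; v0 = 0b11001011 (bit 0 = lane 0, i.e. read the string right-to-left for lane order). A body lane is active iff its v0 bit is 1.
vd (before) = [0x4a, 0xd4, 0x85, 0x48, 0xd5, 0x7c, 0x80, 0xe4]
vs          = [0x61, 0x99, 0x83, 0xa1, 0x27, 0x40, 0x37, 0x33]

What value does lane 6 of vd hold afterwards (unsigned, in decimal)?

vd[6] = 0

VLMAX = VLEN×LMUL/SEW = 256×1/4/8 = 8
vl = min(AVL, VLMAX) = min(29, 8) = 8
vd[0] and(0x4a,0x61) -> 0x40
vd[1] and(0xd4,0x99) -> 0x90
vd[2] mask-off/ones -> 0xff
vd[3] and(0x48,0xa1) -> 0x00
vd[4] mask-off/ones -> 0xff
vd[5] mask-off/ones -> 0xff
vd[6] and(0x80,0x37) -> 0x00
vd[7] and(0xe4,0x33) -> 0x20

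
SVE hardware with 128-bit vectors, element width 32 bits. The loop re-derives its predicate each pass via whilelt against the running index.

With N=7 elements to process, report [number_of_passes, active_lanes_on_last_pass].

lane count: 128 div 32 = 4
7 elements at 4/iter → 2 passes, remainder 3 on the last

[iterations, last_vl] = [2, 3]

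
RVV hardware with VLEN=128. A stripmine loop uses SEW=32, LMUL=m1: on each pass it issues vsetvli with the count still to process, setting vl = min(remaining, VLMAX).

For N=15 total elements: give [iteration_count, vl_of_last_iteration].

VLMAX = VLEN×LMUL/SEW = 128×1/32 = 4
iterations = ceil(15/4) = 4; final-pass vl = 3

[iterations, last_vl] = [4, 3]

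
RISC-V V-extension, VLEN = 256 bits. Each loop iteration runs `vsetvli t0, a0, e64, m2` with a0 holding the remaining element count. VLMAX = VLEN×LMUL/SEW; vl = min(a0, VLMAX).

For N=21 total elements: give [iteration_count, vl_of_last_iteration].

VLMAX = (256 × 2) / 64 = 8 lanes
21 elements at 8/iter → 3 passes, remainder 5 on the last

[iterations, last_vl] = [3, 5]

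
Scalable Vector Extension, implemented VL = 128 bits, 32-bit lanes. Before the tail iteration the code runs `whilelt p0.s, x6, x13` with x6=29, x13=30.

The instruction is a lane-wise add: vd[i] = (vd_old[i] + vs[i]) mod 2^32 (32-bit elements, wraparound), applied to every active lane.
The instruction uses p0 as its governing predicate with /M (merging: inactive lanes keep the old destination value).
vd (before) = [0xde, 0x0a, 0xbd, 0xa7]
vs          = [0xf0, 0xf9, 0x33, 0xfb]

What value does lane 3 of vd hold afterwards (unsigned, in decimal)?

vd[3] = 167

register lanes = 128/32 = 4
whilelt: lane j active iff 29+j < 30 → j < 1 → 1 active
[0] add(0xde,0xf0) = 0x1ce
[1] tail/keep = 0x0a
[2] tail/keep = 0xbd
[3] tail/keep = 0xa7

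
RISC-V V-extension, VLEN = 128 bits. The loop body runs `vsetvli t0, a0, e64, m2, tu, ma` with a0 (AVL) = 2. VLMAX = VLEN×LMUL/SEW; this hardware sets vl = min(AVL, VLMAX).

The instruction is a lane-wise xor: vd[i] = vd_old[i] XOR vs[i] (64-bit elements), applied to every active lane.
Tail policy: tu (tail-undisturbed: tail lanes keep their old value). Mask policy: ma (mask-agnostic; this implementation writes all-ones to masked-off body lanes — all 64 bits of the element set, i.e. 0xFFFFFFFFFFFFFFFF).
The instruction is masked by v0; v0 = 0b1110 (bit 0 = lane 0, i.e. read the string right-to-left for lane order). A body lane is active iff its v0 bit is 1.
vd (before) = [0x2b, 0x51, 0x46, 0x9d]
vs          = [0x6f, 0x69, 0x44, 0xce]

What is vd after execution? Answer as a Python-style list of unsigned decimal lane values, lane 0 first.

VLMAX = VLEN×LMUL/SEW = 128×2/64 = 4
vl ← min(2, 4) = 2
  i=0: mask-off/ones → 18446744073709551615
  i=1: xor(0x51,0x69) → 56
  i=2: tail/keep → 70
  i=3: tail/keep → 157

vd = [18446744073709551615, 56, 70, 157]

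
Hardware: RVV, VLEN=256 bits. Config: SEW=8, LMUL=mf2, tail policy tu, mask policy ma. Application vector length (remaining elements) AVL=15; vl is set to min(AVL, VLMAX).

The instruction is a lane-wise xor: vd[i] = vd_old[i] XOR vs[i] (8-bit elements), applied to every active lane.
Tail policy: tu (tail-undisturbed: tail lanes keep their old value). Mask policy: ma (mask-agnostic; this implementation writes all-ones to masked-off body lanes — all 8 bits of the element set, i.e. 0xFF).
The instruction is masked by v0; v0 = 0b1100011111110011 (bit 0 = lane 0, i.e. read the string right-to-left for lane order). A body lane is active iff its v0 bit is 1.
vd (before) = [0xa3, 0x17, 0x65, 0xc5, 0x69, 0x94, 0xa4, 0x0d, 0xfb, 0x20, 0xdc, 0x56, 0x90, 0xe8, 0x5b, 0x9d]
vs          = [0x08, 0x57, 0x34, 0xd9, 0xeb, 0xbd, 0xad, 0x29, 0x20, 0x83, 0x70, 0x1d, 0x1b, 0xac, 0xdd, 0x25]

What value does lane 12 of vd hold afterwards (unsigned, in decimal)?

vd[12] = 255

VLMAX = (256 × 1/2) / 8 = 16 lanes
vl = min(AVL, VLMAX) = min(15, 16) = 15
  i=0: xor(0xa3,0x08) → 171
  i=1: xor(0x17,0x57) → 64
  i=2: mask-off/ones → 255
  i=3: mask-off/ones → 255
  i=4: xor(0x69,0xeb) → 130
  i=5: xor(0x94,0xbd) → 41
  i=6: xor(0xa4,0xad) → 9
  i=7: xor(0x0d,0x29) → 36
  i=8: xor(0xfb,0x20) → 219
  i=9: xor(0x20,0x83) → 163
  i=10: xor(0xdc,0x70) → 172
  i=11: mask-off/ones → 255
  i=12: mask-off/ones → 255
  i=13: mask-off/ones → 255
  i=14: xor(0x5b,0xdd) → 134
  i=15: tail/keep → 157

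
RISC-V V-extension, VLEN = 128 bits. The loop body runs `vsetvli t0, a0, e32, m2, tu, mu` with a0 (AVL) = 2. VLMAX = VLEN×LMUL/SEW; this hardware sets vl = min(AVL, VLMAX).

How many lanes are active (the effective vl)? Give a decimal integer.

VLMAX = (128 × 2) / 32 = 8 lanes
vl = min(AVL, VLMAX) = min(2, 8) = 2

vl = 2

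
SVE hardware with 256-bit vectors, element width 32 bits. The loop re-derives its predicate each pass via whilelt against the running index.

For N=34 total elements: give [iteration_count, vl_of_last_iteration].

register lanes = 256/32 = 8
N=34: ⌈34/8⌉ = 5 iters; last vl = 34 − 4×8 = 2

[iterations, last_vl] = [5, 2]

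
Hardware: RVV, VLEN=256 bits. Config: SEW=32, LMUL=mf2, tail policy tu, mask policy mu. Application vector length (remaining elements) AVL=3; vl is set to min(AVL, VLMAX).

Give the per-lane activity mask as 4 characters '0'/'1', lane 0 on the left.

VLMAX = (256 × 1/2) / 32 = 4 lanes
vl ← min(3, 4) = 3
bits (lane 0 leftmost): 1110

predicate = 1110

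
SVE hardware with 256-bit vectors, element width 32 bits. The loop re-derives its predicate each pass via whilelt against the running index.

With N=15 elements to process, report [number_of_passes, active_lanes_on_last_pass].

lane count: 256 div 32 = 8
15 elements at 8/iter → 2 passes, remainder 7 on the last

[iterations, last_vl] = [2, 7]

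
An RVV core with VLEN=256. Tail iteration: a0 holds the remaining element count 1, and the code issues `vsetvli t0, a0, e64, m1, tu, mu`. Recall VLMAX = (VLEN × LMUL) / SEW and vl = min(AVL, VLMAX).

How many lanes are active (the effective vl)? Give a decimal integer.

vl = 1

VLMAX = (256 × 1) / 64 = 4 lanes
vl = min(AVL, VLMAX) = min(1, 4) = 1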